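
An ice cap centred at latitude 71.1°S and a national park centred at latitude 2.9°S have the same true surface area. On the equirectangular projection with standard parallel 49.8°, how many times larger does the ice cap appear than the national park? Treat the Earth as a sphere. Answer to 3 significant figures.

The equidistant cylindrical projection with φ₀ = 49.8° has h = 1 (meridians true) and k = cos φ₀ / cos φ along parallels.
Areal scale at 71.1°: h·k = 1.000 × 1.993 = 1.993.
Areal scale at 2.9°: h·k = 1.000 × 0.6463 = 0.6463.
Ratio = 1.993/0.6463 ≈ 3.08.

3.08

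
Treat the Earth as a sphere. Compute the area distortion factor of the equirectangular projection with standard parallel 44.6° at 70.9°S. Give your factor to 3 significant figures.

In the equirectangular projection with standard parallel φ₀ = 44.6° (x = Rλ cos φ₀, y = Rφ), meridians are true-scale (h = 1) and the parallel scale is k = cos φ₀ / cos φ.
Areal scale = h·k = 1 × cos φ₀ / cos φ; at 70.9°, h = 1.000, k = 2.176, so h·k = 2.176.

2.18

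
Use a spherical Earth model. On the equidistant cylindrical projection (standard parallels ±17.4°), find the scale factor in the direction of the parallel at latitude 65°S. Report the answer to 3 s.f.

The equidistant cylindrical projection with φ₀ = 17.4° has h = 1 (meridians true) and k = cos φ₀ / cos φ along parallels.
k = cos 17.4° / cos 65° = 0.9542/0.4226 = 2.258.

2.26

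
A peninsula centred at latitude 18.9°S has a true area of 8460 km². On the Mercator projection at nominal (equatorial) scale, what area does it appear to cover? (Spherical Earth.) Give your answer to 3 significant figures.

For Mercator, h = k = sec φ (a conformal cylindrical projection has a single point scale, 1/cos φ).
Areal scale = k² = sec²φ = 1/cos²(18.9°) = 1/0.9461² = 1.117.
Apparent area = 8460 × 1.117 ≈ 9450 km².

9450 km²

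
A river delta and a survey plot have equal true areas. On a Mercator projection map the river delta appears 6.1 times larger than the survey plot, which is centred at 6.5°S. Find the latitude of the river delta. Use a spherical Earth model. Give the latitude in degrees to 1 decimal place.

Mercator areal scale is sec²φ, so apparent-area ratio = sec²φ₁ / sec²φ₂ = cos²φ₂ / cos²φ₁.
cos²φ₂ / cos²φ₁ = 6.1  ⇒  cos φ₁ = cos 6.5° / √6.1 = 0.9936/2.470 = 0.4023.
φ₁ = arccos(0.4023) ≈ 66.3°.

66.3°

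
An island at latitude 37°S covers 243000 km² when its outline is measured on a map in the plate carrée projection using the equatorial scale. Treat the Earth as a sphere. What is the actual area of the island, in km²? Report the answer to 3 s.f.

For the equirectangular projection with φ₀ = 0 (plate carrée), h = 1 along meridians and k = sec φ along parallels.
Areal scale = h·k = 1 × sec φ; at 37°, h = 1.000, k = 1.252, so h·k = 1.252.
True area = apparent / (areal scale) = 243000 / 1.252 ≈ 194000 km².

194000 km²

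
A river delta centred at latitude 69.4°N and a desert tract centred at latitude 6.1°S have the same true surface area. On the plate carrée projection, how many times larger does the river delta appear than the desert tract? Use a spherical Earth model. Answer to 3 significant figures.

2.83

Plate carrée maps x = Rλ, y = Rφ. The meridian scale is h = 1 and the parallel scale is k = 1/cos φ = sec φ.
Areal scale at 69.4°: h·k = 1.000 × 2.842 = 2.842.
Areal scale at 6.1°: h·k = 1.000 × 1.006 = 1.006.
Ratio = 2.842/1.006 ≈ 2.83.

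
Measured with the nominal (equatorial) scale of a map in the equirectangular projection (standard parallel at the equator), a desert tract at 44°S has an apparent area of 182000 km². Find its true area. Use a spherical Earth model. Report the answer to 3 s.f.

131000 km²

For the equirectangular projection with φ₀ = 0 (plate carrée), h = 1 along meridians and k = sec φ along parallels.
Areal scale = h·k = 1 × sec φ; at 44°, h = 1.000, k = 1.390, so h·k = 1.390.
True area = apparent / (areal scale) = 182000 / 1.390 ≈ 131000 km².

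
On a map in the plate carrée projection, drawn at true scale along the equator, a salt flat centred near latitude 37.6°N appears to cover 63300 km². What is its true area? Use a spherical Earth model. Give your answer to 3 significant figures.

In the plate carrée (x = Rλ, y = Rφ), meridians are true-scale (h = 1) and parallels are stretched by k = sec φ.
Areal scale = h·k = 1 × sec φ; at 37.6°, h = 1.000, k = 1.262, so h·k = 1.262.
True area = apparent / (areal scale) = 63300 / 1.262 ≈ 50200 km².

50200 km²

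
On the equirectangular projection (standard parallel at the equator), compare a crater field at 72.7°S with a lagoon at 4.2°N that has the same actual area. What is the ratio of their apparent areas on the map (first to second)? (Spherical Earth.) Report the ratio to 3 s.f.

In the plate carrée (x = Rλ, y = Rφ), meridians are true-scale (h = 1) and parallels are stretched by k = sec φ.
Areal scale at 72.7°: h·k = 1.000 × 3.363 = 3.363.
Areal scale at 4.2°: h·k = 1.000 × 1.003 = 1.003.
Ratio = 3.363/1.003 ≈ 3.35.

3.35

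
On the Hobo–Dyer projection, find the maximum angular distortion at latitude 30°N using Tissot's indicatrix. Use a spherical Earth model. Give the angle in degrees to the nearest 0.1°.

Hobo–Dyer is a cylindrical equal-area projection with standard parallels at ±37.5°. Cylindrical equal-area (φ₀ = 37.5°): h = cos φ / cos 37.5° along meridians, k = cos 37.5° / cos φ along parallels; h·k = 1.
At 30°: h = 1.092, k = 0.9161; principal scales a = 1.092, b = 0.9161.
sin(ω/2) = (a − b)/(a + b) = 0.1755/2.008 = 0.08742, so ω = 2 arcsin(0.08742) ≈ 10.0°.

10.0°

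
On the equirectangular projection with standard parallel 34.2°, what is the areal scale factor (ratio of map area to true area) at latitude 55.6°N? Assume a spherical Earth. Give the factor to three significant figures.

With standard parallel φ₀ = 34.2°, the equirectangular projection gives x = Rλ cos φ₀, y = Rφ, so h = 1 and k = cos 34.2° / cos φ.
Areal scale = h·k = 1 × cos φ₀ / cos φ; at 55.6°, h = 1.000, k = 1.464, so h·k = 1.464.

1.46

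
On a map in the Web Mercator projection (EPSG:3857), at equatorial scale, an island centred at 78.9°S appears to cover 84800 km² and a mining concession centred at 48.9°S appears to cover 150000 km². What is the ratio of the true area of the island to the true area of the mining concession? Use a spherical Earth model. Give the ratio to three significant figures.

On Mercator the areal scale is sec²φ, so true area = apparent × cos²φ.
True area of island: 84800 × cos²(78.9°) = 84800 × 0.03706 = 3143 km².
True area of mining concession: 150000 × cos²(48.9°) = 150000 × 0.4321 = 64820 km².
Ratio = 3143 / 64820 ≈ 0.0485.

0.0485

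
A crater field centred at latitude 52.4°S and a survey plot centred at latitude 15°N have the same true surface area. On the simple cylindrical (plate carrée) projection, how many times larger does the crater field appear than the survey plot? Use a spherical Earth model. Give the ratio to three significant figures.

1.58

Plate carrée maps x = Rλ, y = Rφ. The meridian scale is h = 1 and the parallel scale is k = 1/cos φ = sec φ.
Areal scale at 52.4°: h·k = 1.000 × 1.639 = 1.639.
Areal scale at 15°: h·k = 1.000 × 1.035 = 1.035.
Ratio = 1.639/1.035 ≈ 1.58.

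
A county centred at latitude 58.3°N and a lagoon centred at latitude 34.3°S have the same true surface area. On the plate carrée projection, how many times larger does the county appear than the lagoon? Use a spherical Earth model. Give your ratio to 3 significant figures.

Plate carrée maps x = Rλ, y = Rφ. The meridian scale is h = 1 and the parallel scale is k = 1/cos φ = sec φ.
Areal scale at 58.3°: h·k = 1.000 × 1.903 = 1.903.
Areal scale at 34.3°: h·k = 1.000 × 1.211 = 1.211.
Ratio = 1.903/1.211 ≈ 1.57.

1.57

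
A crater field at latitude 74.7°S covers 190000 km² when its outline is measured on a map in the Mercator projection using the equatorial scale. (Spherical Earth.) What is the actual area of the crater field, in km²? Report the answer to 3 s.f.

13200 km²

Mercator is conformal, so the point scale is isotropic: h = k = sec φ = 1/cos φ.
Areal scale = k² = sec²φ = 1/cos²(74.7°) = 1/0.2639² = 14.36.
True area = apparent / (areal scale) = 190000 / 14.36 ≈ 13200 km².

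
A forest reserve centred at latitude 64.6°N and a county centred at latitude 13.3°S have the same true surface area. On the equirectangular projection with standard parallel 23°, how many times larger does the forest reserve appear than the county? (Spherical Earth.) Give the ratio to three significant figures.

2.27

In the equirectangular projection with standard parallel φ₀ = 23° (x = Rλ cos φ₀, y = Rφ), meridians are true-scale (h = 1) and the parallel scale is k = cos φ₀ / cos φ.
Areal scale at 64.6°: h·k = 1.000 × 2.146 = 2.146.
Areal scale at 13.3°: h·k = 1.000 × 0.9459 = 0.9459.
Ratio = 2.146/0.9459 ≈ 2.27.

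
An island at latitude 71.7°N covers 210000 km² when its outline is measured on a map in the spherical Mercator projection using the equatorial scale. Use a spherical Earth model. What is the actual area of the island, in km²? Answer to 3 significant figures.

The Mercator projection is conformal; its linear scale factor is the same in every direction and equals sec φ = 1/cos φ.
Areal scale = k² = sec²φ = 1/cos²(71.7°) = 1/0.3140² = 10.14.
True area = apparent / (areal scale) = 210000 / 10.14 ≈ 20700 km².

20700 km²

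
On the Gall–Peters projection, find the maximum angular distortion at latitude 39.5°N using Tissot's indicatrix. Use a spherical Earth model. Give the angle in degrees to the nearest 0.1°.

The Gall–Peters projection is cylindrical equal-area with φ₀ = 45°. For cylindrical equal-area with standard parallel φ₀, h = cos φ / cos φ₀ and k = cos φ₀ / cos φ, so h·k = 1.
At 39.5°: h = 1.091, k = 0.9164; principal scales a = 1.091, b = 0.9164.
sin(ω/2) = (a − b)/(a + b) = 0.1749/2.008 = 0.08710, so ω = 2 arcsin(0.08710) ≈ 10.0°.

10.0°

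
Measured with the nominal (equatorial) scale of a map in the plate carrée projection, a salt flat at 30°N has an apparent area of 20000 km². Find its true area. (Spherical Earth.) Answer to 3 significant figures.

In the plate carrée (x = Rλ, y = Rφ), meridians are true-scale (h = 1) and parallels are stretched by k = sec φ.
Areal scale = h·k = 1 × sec φ; at 30°, h = 1.000, k = 1.155, so h·k = 1.155.
True area = apparent / (areal scale) = 20000 / 1.155 ≈ 17300 km².

17300 km²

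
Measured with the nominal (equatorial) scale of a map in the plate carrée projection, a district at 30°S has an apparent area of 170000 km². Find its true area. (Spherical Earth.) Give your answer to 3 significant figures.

For the equirectangular projection with φ₀ = 0 (plate carrée), h = 1 along meridians and k = sec φ along parallels.
Areal scale = h·k = 1 × sec φ; at 30°, h = 1.000, k = 1.155, so h·k = 1.155.
True area = apparent / (areal scale) = 170000 / 1.155 ≈ 147000 km².

147000 km²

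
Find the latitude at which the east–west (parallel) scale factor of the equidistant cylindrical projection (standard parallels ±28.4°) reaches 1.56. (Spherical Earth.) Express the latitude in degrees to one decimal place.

55.7°

In the equirectangular projection with standard parallel φ₀ = 28.4° (x = Rλ cos φ₀, y = Rφ), meridians are true-scale (h = 1) and the parallel scale is k = cos φ₀ / cos φ.
k = cos φ₀ / cos φ = 1.56  ⇒  cos φ = cos 28.4° / 1.56 = 0.5639.
φ = arccos(0.5639) ≈ 55.7°.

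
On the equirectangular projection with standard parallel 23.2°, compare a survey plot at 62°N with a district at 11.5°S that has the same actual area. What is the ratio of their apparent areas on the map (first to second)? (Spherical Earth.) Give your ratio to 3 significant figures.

With standard parallel φ₀ = 23.2°, the equirectangular projection gives x = Rλ cos φ₀, y = Rφ, so h = 1 and k = cos 23.2° / cos φ.
Areal scale at 62°: h·k = 1.000 × 1.958 = 1.958.
Areal scale at 11.5°: h·k = 1.000 × 0.9380 = 0.9380.
Ratio = 1.958/0.9380 ≈ 2.09.

2.09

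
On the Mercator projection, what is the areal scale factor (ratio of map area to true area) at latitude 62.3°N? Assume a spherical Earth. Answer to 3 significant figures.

4.63

For Mercator, h = k = sec φ (a conformal cylindrical projection has a single point scale, 1/cos φ).
Areal scale = k² = sec²φ = 1/cos²(62.3°) = 1/0.4648² = 4.628.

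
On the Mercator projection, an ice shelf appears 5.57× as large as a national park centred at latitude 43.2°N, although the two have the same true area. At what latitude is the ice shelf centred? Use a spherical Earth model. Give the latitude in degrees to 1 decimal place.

72.0°

Mercator areal scale is sec²φ, so apparent-area ratio = sec²φ₁ / sec²φ₂ = cos²φ₂ / cos²φ₁.
cos²φ₂ / cos²φ₁ = 5.57  ⇒  cos φ₁ = cos 43.2° / √5.57 = 0.7290/2.360 = 0.3089.
φ₁ = arccos(0.3089) ≈ 72.0°.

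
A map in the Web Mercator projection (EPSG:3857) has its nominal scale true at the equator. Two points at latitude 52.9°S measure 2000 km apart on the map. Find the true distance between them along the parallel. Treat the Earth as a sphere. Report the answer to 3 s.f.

Mercator is conformal, so the point scale is isotropic: h = k = sec φ = 1/cos φ.
Along the parallel at 52.9°, map distances are exaggerated by k = sec 52.9° = 1.658.
True distance = 2000 / 1.658 = 2000 × cos 52.9° ≈ 1210 km.

1210 km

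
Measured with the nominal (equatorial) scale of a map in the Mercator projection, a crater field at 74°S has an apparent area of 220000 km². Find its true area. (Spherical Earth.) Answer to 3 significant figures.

16700 km²

For Mercator, h = k = sec φ (a conformal cylindrical projection has a single point scale, 1/cos φ).
Areal scale = k² = sec²φ = 1/cos²(74°) = 1/0.2756² = 13.16.
True area = apparent / (areal scale) = 220000 / 13.16 ≈ 16700 km².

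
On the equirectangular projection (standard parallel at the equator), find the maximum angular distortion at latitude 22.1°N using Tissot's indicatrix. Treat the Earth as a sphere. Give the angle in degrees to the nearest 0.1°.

In the plate carrée (x = Rλ, y = Rφ), meridians are true-scale (h = 1) and parallels are stretched by k = sec φ.
At 22.1°: h = 1.000, k = 1.079; principal scales a = 1.079, b = 1.000.
sin(ω/2) = (a − b)/(a + b) = 0.07930/2.079 = 0.03814, so ω = 2 arcsin(0.03814) ≈ 4.4°.

4.4°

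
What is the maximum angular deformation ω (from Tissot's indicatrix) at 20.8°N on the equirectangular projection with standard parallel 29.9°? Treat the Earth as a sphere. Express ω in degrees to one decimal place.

With standard parallel φ₀ = 29.9°, the equirectangular projection gives x = Rλ cos φ₀, y = Rφ, so h = 1 and k = cos 29.9° / cos φ.
At 20.8°: h = 1.000, k = 0.9273; principal scales a = 1.000, b = 0.9273.
sin(ω/2) = (a − b)/(a + b) = 0.07266/1.927 = 0.03770, so ω = 2 arcsin(0.03770) ≈ 4.3°.

4.3°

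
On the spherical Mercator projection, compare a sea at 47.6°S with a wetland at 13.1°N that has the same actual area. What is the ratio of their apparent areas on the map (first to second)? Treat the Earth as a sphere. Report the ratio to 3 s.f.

2.09

Mercator areal scale is sec²φ.
At 47.6°: sec²(47.6°) = 1/0.6743² = 2.199.
At 13.1°: sec²(13.1°) = 1/0.9740² = 1.054.
Ratio = 2.199/1.054 = cos²(13.1°)/cos²(47.6°) ≈ 2.09.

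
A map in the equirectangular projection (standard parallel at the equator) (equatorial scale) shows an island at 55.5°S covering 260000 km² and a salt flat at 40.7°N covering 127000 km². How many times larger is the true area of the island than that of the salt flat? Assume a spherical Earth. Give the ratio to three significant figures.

1.53

Plate carrée has h = 1 and k = sec φ, giving areal scale sec φ; true area = (apparent area) · cos φ.
True area of island: 260000 × cos(55.5°) = 260000 × 0.5664 = 147300 km².
True area of salt flat: 127000 × cos(40.7°) = 127000 × 0.7581 = 96280 km².
Ratio = 147300 / 96280 ≈ 1.53.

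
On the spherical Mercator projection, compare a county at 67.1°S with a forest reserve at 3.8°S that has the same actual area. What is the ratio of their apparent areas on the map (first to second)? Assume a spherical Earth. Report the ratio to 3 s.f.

On Mercator, area is exaggerated by sec²φ = 1/cos²φ.
At 67.1°: sec²(67.1°) = 1/0.3891² = 6.604.
At 3.8°: sec²(3.8°) = 1/0.9978² = 1.004.
Ratio = 6.604/1.004 = cos²(3.8°)/cos²(67.1°) ≈ 6.58.

6.58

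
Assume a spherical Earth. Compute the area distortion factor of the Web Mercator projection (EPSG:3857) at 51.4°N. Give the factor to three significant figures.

2.57

The Mercator projection is conformal; its linear scale factor is the same in every direction and equals sec φ = 1/cos φ.
Areal scale = k² = sec²φ = 1/cos²(51.4°) = 1/0.6239² = 2.569.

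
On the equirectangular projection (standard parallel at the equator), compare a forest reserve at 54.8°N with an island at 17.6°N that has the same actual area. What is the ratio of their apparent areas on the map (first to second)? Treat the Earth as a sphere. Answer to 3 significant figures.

1.65

In the plate carrée (x = Rλ, y = Rφ), meridians are true-scale (h = 1) and parallels are stretched by k = sec φ.
Areal scale at 54.8°: h·k = 1.000 × 1.735 = 1.735.
Areal scale at 17.6°: h·k = 1.000 × 1.049 = 1.049.
Ratio = 1.735/1.049 ≈ 1.65.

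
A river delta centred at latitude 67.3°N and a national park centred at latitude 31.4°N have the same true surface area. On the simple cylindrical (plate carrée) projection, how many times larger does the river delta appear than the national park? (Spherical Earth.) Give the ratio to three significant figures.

2.21

Plate carrée maps x = Rλ, y = Rφ. The meridian scale is h = 1 and the parallel scale is k = 1/cos φ = sec φ.
Areal scale at 67.3°: h·k = 1.000 × 2.591 = 2.591.
Areal scale at 31.4°: h·k = 1.000 × 1.172 = 1.172.
Ratio = 2.591/1.172 ≈ 2.21.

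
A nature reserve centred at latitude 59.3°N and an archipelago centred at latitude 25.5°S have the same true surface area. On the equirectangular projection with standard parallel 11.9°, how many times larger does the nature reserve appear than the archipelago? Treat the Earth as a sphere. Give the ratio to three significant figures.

In the equirectangular projection with standard parallel φ₀ = 11.9° (x = Rλ cos φ₀, y = Rφ), meridians are true-scale (h = 1) and the parallel scale is k = cos φ₀ / cos φ.
Areal scale at 59.3°: h·k = 1.000 × 1.917 = 1.917.
Areal scale at 25.5°: h·k = 1.000 × 1.084 = 1.084.
Ratio = 1.917/1.084 ≈ 1.77.

1.77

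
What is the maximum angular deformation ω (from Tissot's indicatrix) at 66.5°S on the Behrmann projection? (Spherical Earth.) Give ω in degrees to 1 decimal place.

81.1°

Behrmann is a cylindrical equal-area projection with standard parallels at ±30°. For cylindrical equal-area with standard parallel φ₀, h = cos φ / cos φ₀ and k = cos φ₀ / cos φ, so h·k = 1.
At 66.5°: h = 0.4604, k = 2.172; principal scales a = 2.172, b = 0.4604.
sin(ω/2) = (a − b)/(a + b) = 1.711/2.632 = 0.6502, so ω = 2 arcsin(0.6502) ≈ 81.1°.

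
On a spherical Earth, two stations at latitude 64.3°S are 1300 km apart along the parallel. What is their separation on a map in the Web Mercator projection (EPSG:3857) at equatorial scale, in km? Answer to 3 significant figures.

3000 km

The Mercator projection is conformal; its linear scale factor is the same in every direction and equals sec φ = 1/cos φ.
Along the parallel, k = sec 64.3° = 1/0.4337 = 2.306.
Map distance = 1300 × 2.306 ≈ 3000 km.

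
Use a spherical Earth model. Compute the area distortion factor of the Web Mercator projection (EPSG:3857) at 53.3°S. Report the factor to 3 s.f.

For Mercator, h = k = sec φ (a conformal cylindrical projection has a single point scale, 1/cos φ).
Areal scale = k² = sec²φ = 1/cos²(53.3°) = 1/0.5976² = 2.800.

2.80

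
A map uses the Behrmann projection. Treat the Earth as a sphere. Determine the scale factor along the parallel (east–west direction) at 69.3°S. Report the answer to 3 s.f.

2.45

Behrmann is a cylindrical equal-area projection with standard parallels at ±30°. For cylindrical equal-area with standard parallel φ₀, h = cos φ / cos φ₀ and k = cos φ₀ / cos φ, so h·k = 1.
k = cos 30° / cos 69.3° = 0.8660/0.3535 = 2.450.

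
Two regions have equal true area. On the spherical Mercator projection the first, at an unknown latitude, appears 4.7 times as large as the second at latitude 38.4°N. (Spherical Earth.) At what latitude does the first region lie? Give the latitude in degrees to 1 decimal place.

For equal true areas on Mercator, apparent areas scale as sec²φ, so the ratio is cos²φ₂ / cos²φ₁.
cos²φ₂ / cos²φ₁ = 4.7  ⇒  cos φ₁ = cos 38.4° / √4.7 = 0.7837/2.168 = 0.3615.
φ₁ = arccos(0.3615) ≈ 68.8°.

68.8°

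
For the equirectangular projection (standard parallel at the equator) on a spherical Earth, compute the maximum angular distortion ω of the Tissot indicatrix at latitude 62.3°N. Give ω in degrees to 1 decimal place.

In the plate carrée (x = Rλ, y = Rφ), meridians are true-scale (h = 1) and parallels are stretched by k = sec φ.
At 62.3°: h = 1.000, k = 2.151; principal scales a = 2.151, b = 1.000.
sin(ω/2) = (a − b)/(a + b) = 1.151/3.151 = 0.3653, so ω = 2 arcsin(0.3653) ≈ 42.9°.

42.9°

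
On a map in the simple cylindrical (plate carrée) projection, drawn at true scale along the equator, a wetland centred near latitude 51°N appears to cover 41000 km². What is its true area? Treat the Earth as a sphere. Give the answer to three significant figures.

25800 km²

For the equirectangular projection with φ₀ = 0 (plate carrée), h = 1 along meridians and k = sec φ along parallels.
Areal scale = h·k = 1 × sec φ; at 51°, h = 1.000, k = 1.589, so h·k = 1.589.
True area = apparent / (areal scale) = 41000 / 1.589 ≈ 25800 km².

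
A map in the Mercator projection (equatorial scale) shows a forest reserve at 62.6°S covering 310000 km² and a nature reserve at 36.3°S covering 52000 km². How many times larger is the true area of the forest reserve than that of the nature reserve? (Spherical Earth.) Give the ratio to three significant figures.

1.94

Since Mercator area scale is 1/cos²φ, the true area equals the apparent area multiplied by cos²φ.
True area of forest reserve: 310000 × cos²(62.6°) = 310000 × 0.2118 = 65650 km².
True area of nature reserve: 52000 × cos²(36.3°) = 52000 × 0.6495 = 33780 km².
Ratio = 65650 / 33780 ≈ 1.94.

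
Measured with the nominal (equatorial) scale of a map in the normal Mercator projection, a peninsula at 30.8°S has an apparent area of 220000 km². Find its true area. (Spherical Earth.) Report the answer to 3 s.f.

Mercator is conformal, so the point scale is isotropic: h = k = sec φ = 1/cos φ.
Areal scale = k² = sec²φ = 1/cos²(30.8°) = 1/0.8590² = 1.355.
True area = apparent / (areal scale) = 220000 / 1.355 ≈ 162000 km².

162000 km²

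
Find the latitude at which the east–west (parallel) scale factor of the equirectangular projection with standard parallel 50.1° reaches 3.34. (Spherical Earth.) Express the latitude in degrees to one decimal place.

78.9°

In the equirectangular projection with standard parallel φ₀ = 50.1° (x = Rλ cos φ₀, y = Rφ), meridians are true-scale (h = 1) and the parallel scale is k = cos φ₀ / cos φ.
k = cos φ₀ / cos φ = 3.34  ⇒  cos φ = cos 50.1° / 3.34 = 0.1921.
φ = arccos(0.1921) ≈ 78.9°.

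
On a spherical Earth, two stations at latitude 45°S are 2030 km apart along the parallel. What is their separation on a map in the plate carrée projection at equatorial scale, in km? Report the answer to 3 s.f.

For the equirectangular projection with φ₀ = 0 (plate carrée), h = 1 along meridians and k = sec φ along parallels.
Along the parallel, k = sec 45° = 1/0.7071 = 1.414.
Map distance = 2030 × 1.414 ≈ 2870 km.

2870 km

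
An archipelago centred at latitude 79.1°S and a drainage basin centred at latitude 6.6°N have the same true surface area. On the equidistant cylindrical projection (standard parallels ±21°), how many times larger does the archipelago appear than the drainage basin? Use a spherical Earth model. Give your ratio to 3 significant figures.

The equidistant cylindrical projection with φ₀ = 21° has h = 1 (meridians true) and k = cos φ₀ / cos φ along parallels.
Areal scale at 79.1°: h·k = 1.000 × 4.937 = 4.937.
Areal scale at 6.6°: h·k = 1.000 × 0.9398 = 0.9398.
Ratio = 4.937/0.9398 ≈ 5.25.

5.25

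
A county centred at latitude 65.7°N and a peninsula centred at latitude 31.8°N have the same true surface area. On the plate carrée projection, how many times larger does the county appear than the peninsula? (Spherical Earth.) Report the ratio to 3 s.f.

In the plate carrée (x = Rλ, y = Rφ), meridians are true-scale (h = 1) and parallels are stretched by k = sec φ.
Areal scale at 65.7°: h·k = 1.000 × 2.430 = 2.430.
Areal scale at 31.8°: h·k = 1.000 × 1.177 = 1.177.
Ratio = 2.430/1.177 ≈ 2.07.

2.07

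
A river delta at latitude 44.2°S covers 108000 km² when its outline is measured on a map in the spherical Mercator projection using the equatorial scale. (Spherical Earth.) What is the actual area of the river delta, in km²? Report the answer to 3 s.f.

55500 km²

Mercator is conformal, so the point scale is isotropic: h = k = sec φ = 1/cos φ.
Areal scale = k² = sec²φ = 1/cos²(44.2°) = 1/0.7169² = 1.946.
True area = apparent / (areal scale) = 108000 / 1.946 ≈ 55500 km².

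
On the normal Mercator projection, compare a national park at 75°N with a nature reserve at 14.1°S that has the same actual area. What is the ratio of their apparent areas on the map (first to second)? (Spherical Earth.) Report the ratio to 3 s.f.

On Mercator, area is exaggerated by sec²φ = 1/cos²φ.
At 75°: sec²(75°) = 1/0.2588² = 14.93.
At 14.1°: sec²(14.1°) = 1/0.9699² = 1.063.
Ratio = 14.93/1.063 = cos²(14.1°)/cos²(75°) ≈ 14.0.

14.0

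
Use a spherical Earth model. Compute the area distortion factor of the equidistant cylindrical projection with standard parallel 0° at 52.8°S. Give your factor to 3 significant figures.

1.65

For the equirectangular projection with φ₀ = 0 (plate carrée), h = 1 along meridians and k = sec φ along parallels.
Areal scale = h·k = 1 × sec φ; at 52.8°, h = 1.000, k = 1.654, so h·k = 1.654.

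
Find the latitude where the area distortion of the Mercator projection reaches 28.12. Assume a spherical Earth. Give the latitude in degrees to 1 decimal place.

79.1°

Mercator areal scale is sec²φ.
sec²φ = 28.12  ⇒  cos²φ = 0.03556  ⇒  cos φ = 0.1886.
φ = arccos(0.1886) ≈ 79.1°.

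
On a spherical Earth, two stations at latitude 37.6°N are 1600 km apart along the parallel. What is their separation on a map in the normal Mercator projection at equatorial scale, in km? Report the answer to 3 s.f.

The Mercator projection is conformal; its linear scale factor is the same in every direction and equals sec φ = 1/cos φ.
Along the parallel, k = sec 37.6° = 1/0.7923 = 1.262.
Map distance = 1600 × 1.262 ≈ 2020 km.

2020 km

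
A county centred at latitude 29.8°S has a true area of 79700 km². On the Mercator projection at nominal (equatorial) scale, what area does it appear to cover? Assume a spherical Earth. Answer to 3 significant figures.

106000 km²

For Mercator, h = k = sec φ (a conformal cylindrical projection has a single point scale, 1/cos φ).
Areal scale = k² = sec²φ = 1/cos²(29.8°) = 1/0.8678² = 1.328.
Apparent area = 79700 × 1.328 ≈ 106000 km².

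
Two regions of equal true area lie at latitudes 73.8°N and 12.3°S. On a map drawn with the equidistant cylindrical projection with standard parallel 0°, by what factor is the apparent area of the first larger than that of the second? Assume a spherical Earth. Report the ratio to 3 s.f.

3.50

Plate carrée maps x = Rλ, y = Rφ. The meridian scale is h = 1 and the parallel scale is k = 1/cos φ = sec φ.
Areal scale at 73.8°: h·k = 1.000 × 3.584 = 3.584.
Areal scale at 12.3°: h·k = 1.000 × 1.023 = 1.023.
Ratio = 3.584/1.023 ≈ 3.50.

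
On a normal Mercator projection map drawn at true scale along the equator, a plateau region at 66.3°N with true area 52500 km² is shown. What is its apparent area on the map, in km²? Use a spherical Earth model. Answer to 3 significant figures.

The Mercator projection is conformal; its linear scale factor is the same in every direction and equals sec φ = 1/cos φ.
Areal scale = k² = sec²φ = 1/cos²(66.3°) = 1/0.4019² = 6.190.
Apparent area = 52500 × 6.190 ≈ 325000 km².

325000 km²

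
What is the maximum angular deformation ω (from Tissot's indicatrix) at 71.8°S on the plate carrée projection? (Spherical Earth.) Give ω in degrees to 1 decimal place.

63.2°

Plate carrée maps x = Rλ, y = Rφ. The meridian scale is h = 1 and the parallel scale is k = 1/cos φ = sec φ.
At 71.8°: h = 1.000, k = 3.202; principal scales a = 3.202, b = 1.000.
sin(ω/2) = (a − b)/(a + b) = 2.202/4.202 = 0.5240, so ω = 2 arcsin(0.5240) ≈ 63.2°.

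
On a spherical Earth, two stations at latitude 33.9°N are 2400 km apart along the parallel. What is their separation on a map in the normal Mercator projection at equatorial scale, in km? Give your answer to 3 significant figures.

Mercator is conformal, so the point scale is isotropic: h = k = sec φ = 1/cos φ.
Along the parallel, k = sec 33.9° = 1/0.8300 = 1.205.
Map distance = 2400 × 1.205 ≈ 2890 km.

2890 km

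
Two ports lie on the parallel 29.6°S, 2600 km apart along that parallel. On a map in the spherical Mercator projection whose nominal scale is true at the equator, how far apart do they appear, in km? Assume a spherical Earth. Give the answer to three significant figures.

For Mercator, h = k = sec φ (a conformal cylindrical projection has a single point scale, 1/cos φ).
Along the parallel, k = sec 29.6° = 1/0.8695 = 1.150.
Map distance = 2600 × 1.150 ≈ 2990 km.

2990 km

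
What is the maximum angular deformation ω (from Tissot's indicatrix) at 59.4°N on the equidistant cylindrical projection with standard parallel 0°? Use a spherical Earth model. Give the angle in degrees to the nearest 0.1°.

38.0°

In the plate carrée (x = Rλ, y = Rφ), meridians are true-scale (h = 1) and parallels are stretched by k = sec φ.
At 59.4°: h = 1.000, k = 1.964; principal scales a = 1.964, b = 1.000.
sin(ω/2) = (a − b)/(a + b) = 0.9645/2.964 = 0.3253, so ω = 2 arcsin(0.3253) ≈ 38.0°.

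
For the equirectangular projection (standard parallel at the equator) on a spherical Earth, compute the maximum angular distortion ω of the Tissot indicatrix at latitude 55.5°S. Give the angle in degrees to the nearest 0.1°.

32.1°

In the plate carrée (x = Rλ, y = Rφ), meridians are true-scale (h = 1) and parallels are stretched by k = sec φ.
At 55.5°: h = 1.000, k = 1.766; principal scales a = 1.766, b = 1.000.
sin(ω/2) = (a − b)/(a + b) = 0.7655/2.766 = 0.2768, so ω = 2 arcsin(0.2768) ≈ 32.1°.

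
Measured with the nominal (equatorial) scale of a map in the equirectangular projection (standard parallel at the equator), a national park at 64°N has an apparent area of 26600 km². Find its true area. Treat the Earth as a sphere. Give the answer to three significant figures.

For the equirectangular projection with φ₀ = 0 (plate carrée), h = 1 along meridians and k = sec φ along parallels.
Areal scale = h·k = 1 × sec φ; at 64°, h = 1.000, k = 2.281, so h·k = 2.281.
True area = apparent / (areal scale) = 26600 / 2.281 ≈ 11700 km².

11700 km²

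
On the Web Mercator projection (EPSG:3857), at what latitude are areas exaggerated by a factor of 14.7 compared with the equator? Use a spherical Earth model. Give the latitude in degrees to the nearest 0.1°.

Mercator areal scale is sec²φ.
sec²φ = 14.7  ⇒  cos²φ = 0.06803  ⇒  cos φ = 0.2608.
φ = arccos(0.2608) ≈ 74.9°.

74.9°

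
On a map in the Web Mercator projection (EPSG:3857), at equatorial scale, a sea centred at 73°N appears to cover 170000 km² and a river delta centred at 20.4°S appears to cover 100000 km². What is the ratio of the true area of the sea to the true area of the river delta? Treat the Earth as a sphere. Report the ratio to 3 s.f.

0.165

On Mercator the areal scale is sec²φ, so true area = apparent × cos²φ.
True area of sea: 170000 × cos²(73°) = 170000 × 0.08548 = 14530 km².
True area of river delta: 100000 × cos²(20.4°) = 100000 × 0.8785 = 87850 km².
Ratio = 14530 / 87850 ≈ 0.165.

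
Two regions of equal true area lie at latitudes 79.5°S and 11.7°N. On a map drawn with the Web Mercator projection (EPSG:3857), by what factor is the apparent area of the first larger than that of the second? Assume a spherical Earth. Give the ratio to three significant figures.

28.9

On Mercator, area is exaggerated by sec²φ = 1/cos²φ.
At 79.5°: sec²(79.5°) = 1/0.1822² = 30.11.
At 11.7°: sec²(11.7°) = 1/0.9792² = 1.043.
Ratio = 30.11/1.043 = cos²(11.7°)/cos²(79.5°) ≈ 28.9.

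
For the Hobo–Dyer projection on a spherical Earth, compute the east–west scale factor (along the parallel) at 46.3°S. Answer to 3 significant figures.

The Hobo–Dyer projection is cylindrical equal-area with φ₀ = 37.5°. Cylindrical equal-area (φ₀ = 37.5°): h = cos φ / cos 37.5° along meridians, k = cos 37.5° / cos φ along parallels; h·k = 1.
k = cos 37.5° / cos 46.3° = 0.7934/0.6909 = 1.148.

1.15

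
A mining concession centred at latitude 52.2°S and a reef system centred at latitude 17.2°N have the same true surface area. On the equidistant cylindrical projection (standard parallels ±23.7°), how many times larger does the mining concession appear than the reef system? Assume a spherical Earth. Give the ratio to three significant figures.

1.56

With standard parallel φ₀ = 23.7°, the equirectangular projection gives x = Rλ cos φ₀, y = Rφ, so h = 1 and k = cos 23.7° / cos φ.
Areal scale at 52.2°: h·k = 1.000 × 1.494 = 1.494.
Areal scale at 17.2°: h·k = 1.000 × 0.9585 = 0.9585.
Ratio = 1.494/0.9585 ≈ 1.56.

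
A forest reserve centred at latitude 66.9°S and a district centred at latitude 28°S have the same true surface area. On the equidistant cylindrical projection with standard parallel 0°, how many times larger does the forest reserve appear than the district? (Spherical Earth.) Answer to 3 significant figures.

2.25

For the equirectangular projection with φ₀ = 0 (plate carrée), h = 1 along meridians and k = sec φ along parallels.
Areal scale at 66.9°: h·k = 1.000 × 2.549 = 2.549.
Areal scale at 28°: h·k = 1.000 × 1.133 = 1.133.
Ratio = 2.549/1.133 ≈ 2.25.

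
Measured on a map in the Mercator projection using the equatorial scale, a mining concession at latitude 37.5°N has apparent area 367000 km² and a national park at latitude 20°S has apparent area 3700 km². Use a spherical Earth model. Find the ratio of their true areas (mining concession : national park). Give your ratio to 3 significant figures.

Since Mercator area scale is 1/cos²φ, the true area equals the apparent area multiplied by cos²φ.
True area of mining concession: 367000 × cos²(37.5°) = 367000 × 0.6294 = 231000 km².
True area of national park: 3700 × cos²(20°) = 3700 × 0.8830 = 3267 km².
Ratio = 231000 / 3267 ≈ 70.7.

70.7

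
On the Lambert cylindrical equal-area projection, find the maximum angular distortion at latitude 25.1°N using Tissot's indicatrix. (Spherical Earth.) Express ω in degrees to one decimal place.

The Lambert cylindrical equal-area projection is the cylindrical equal-area projection with its standard parallel at the equator (φ₀ = 0). A cylindrical equal-area projection with standard parallel φ₀ has meridian scale h = cos φ / cos φ₀ and parallel scale k = cos φ₀ / cos φ (so areas are preserved, h·k = 1).
At 25.1°: h = 0.9056, k = 1.104; principal scales a = 1.104, b = 0.9056.
sin(ω/2) = (a − b)/(a + b) = 0.1987/2.010 = 0.09887, so ω = 2 arcsin(0.09887) ≈ 11.3°.

11.3°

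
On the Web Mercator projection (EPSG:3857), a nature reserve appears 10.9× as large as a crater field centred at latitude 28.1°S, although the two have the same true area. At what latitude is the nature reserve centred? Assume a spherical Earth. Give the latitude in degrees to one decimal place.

On Mercator, (apparent₁)/(apparent₂) = sec²φ₁ / sec²φ₂ when true areas are equal.
cos²φ₂ / cos²φ₁ = 10.9  ⇒  cos φ₁ = cos 28.1° / √10.9 = 0.8821/3.302 = 0.2672.
φ₁ = arccos(0.2672) ≈ 74.5°.

74.5°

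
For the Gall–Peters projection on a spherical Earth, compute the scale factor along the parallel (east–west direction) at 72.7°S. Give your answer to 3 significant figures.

2.38

Gall–Peters is a cylindrical equal-area projection with standard parallels at ±45°. For cylindrical equal-area with standard parallel φ₀, h = cos φ / cos φ₀ and k = cos φ₀ / cos φ, so h·k = 1.
k = cos 45° / cos 72.7° = 0.7071/0.2974 = 2.378.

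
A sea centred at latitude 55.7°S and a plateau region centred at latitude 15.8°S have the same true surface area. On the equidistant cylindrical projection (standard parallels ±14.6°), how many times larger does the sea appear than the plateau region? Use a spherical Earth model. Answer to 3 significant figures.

1.71

In the equirectangular projection with standard parallel φ₀ = 14.6° (x = Rλ cos φ₀, y = Rφ), meridians are true-scale (h = 1) and the parallel scale is k = cos φ₀ / cos φ.
Areal scale at 55.7°: h·k = 1.000 × 1.717 = 1.717.
Areal scale at 15.8°: h·k = 1.000 × 1.006 = 1.006.
Ratio = 1.717/1.006 ≈ 1.71.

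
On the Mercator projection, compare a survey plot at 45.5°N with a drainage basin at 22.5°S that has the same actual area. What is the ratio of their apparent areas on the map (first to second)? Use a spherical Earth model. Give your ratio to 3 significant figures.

Mercator areal scale is sec²φ.
At 45.5°: sec²(45.5°) = 1/0.7009² = 2.036.
At 22.5°: sec²(22.5°) = 1/0.9239² = 1.172.
Ratio = 2.036/1.172 = cos²(22.5°)/cos²(45.5°) ≈ 1.74.

1.74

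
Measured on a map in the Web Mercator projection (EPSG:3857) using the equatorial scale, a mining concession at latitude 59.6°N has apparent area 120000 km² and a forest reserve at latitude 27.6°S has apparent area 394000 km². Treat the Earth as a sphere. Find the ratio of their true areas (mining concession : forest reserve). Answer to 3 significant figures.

0.0993

On Mercator the areal scale is sec²φ, so true area = apparent × cos²φ.
True area of mining concession: 120000 × cos²(59.6°) = 120000 × 0.2561 = 30730 km².
True area of forest reserve: 394000 × cos²(27.6°) = 394000 × 0.7854 = 309400 km².
Ratio = 30730 / 309400 ≈ 0.0993.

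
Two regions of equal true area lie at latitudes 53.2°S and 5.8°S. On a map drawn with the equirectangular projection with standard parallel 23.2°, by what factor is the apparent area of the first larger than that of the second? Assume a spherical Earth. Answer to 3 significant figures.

1.66

In the equirectangular projection with standard parallel φ₀ = 23.2° (x = Rλ cos φ₀, y = Rφ), meridians are true-scale (h = 1) and the parallel scale is k = cos φ₀ / cos φ.
Areal scale at 53.2°: h·k = 1.000 × 1.534 = 1.534.
Areal scale at 5.8°: h·k = 1.000 × 0.9239 = 0.9239.
Ratio = 1.534/0.9239 ≈ 1.66.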